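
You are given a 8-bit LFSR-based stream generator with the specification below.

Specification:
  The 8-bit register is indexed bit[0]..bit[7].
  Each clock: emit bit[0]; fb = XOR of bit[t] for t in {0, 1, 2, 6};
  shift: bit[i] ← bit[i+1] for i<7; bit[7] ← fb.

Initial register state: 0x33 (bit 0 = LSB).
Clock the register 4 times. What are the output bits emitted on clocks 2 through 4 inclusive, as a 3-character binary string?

100

reg_0 = 0x33
clock 1: out=1, reg = 0x19
clock 2: out=1, reg = 0x8C
clock 3: out=0, reg = 0xC6
clock 4: out=0, reg = 0xE3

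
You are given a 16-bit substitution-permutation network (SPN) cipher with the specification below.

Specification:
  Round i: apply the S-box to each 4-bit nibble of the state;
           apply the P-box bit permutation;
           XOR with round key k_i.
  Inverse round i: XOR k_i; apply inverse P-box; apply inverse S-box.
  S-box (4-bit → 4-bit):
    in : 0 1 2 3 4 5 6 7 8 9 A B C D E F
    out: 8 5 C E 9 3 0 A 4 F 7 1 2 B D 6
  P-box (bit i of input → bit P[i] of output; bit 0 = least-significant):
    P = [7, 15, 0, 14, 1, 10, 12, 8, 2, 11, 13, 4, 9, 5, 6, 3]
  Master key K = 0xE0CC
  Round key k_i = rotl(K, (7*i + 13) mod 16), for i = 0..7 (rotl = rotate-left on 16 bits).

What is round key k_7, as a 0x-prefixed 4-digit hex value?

K = 0xE0CC
k_0 = rotl(K, (7*0+13) mod 16) = rotl(K, 13) = 0x9C19
k_1 = rotl(K, (7*1+13) mod 16) = rotl(K, 4) = 0x0CCE
k_2 = rotl(K, (7*2+13) mod 16) = rotl(K, 11) = 0x6706
k_3 = rotl(K, (7*3+13) mod 16) = rotl(K, 2) = 0x8333
k_4 = rotl(K, (7*4+13) mod 16) = rotl(K, 9) = 0x99C1
k_5 = rotl(K, (7*5+13) mod 16) = rotl(K, 0) = 0xE0CC
k_6 = rotl(K, (7*6+13) mod 16) = rotl(K, 7) = 0x6670
k_7 = rotl(K, (7*7+13) mod 16) = rotl(K, 14) = 0x3833

0x3833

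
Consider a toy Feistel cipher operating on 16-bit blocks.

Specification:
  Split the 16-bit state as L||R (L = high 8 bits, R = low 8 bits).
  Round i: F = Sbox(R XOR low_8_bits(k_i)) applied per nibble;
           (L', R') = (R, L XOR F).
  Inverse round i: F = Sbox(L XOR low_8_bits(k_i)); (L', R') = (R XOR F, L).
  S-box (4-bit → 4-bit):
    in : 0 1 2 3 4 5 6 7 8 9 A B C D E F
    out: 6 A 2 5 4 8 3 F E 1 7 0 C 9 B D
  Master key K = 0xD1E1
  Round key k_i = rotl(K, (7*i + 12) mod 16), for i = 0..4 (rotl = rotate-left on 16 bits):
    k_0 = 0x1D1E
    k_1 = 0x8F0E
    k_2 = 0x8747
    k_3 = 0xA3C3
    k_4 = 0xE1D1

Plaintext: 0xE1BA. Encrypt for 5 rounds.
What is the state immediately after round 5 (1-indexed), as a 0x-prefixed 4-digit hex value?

0x17EF

s_0 = plaintext = 0xE1BA
s_1 = Round(s_0, k_0) = 0xBA95
s_2 = Round(s_1, k_1) = 0x95AA
s_3 = Round(s_2, k_2) = 0xAA2C
s_4 = Round(s_3, k_3) = 0x2C17
s_5 = Round(s_4, k_4) = 0x17EF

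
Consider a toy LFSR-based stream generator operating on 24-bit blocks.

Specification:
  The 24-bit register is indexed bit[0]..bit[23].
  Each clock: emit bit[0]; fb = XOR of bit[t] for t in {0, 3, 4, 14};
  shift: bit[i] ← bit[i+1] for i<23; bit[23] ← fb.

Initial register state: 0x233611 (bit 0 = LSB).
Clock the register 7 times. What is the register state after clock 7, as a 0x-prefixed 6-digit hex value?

0x7C466C

reg_0 = 0x233611
clock 1: out=1, reg = 0x119B08
clock 2: out=0, reg = 0x88CD84
clock 3: out=0, reg = 0xC466C2
clock 4: out=0, reg = 0xE23361
clock 5: out=1, reg = 0xF119B0
clock 6: out=0, reg = 0xF88CD8
clock 7: out=0, reg = 0x7C466C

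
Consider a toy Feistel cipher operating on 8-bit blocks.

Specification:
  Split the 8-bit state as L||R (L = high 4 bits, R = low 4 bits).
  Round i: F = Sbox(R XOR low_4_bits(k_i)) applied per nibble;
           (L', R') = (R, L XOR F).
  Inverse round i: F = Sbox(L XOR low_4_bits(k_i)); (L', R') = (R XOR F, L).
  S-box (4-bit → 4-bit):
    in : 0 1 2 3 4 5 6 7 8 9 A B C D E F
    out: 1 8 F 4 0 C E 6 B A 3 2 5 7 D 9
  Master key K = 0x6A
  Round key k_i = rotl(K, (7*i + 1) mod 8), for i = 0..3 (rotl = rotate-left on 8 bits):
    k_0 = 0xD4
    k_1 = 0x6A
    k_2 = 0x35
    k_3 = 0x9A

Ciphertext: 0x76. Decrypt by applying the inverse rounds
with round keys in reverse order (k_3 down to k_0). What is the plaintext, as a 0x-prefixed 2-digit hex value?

0x86

s_0 = ciphertext = 0x76
s_1 = InvRound(s_0, k_3) = 0x17
s_2 = InvRound(s_1, k_2) = 0x71
s_3 = InvRound(s_2, k_1) = 0x67
s_4 = InvRound(s_3, k_0) = 0x86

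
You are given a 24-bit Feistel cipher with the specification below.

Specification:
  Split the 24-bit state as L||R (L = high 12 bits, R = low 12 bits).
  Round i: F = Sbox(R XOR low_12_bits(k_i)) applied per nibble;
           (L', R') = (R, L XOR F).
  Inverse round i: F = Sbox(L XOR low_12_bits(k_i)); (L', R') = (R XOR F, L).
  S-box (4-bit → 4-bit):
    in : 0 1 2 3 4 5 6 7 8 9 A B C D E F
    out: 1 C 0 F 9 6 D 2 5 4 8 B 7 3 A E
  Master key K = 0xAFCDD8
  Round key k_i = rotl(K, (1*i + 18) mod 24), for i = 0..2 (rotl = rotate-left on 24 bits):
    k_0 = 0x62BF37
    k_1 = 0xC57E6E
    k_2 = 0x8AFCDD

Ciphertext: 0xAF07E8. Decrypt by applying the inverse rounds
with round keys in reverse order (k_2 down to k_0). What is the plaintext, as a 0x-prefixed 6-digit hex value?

s_0 = ciphertext = 0xAF07E8
s_1 = InvRound(s_0, k_2) = 0xAEBAF0
s_2 = InvRound(s_1, k_1) = 0x3A6AEB
s_3 = InvRound(s_2, k_0) = 0xDA73A6

0xDA73A6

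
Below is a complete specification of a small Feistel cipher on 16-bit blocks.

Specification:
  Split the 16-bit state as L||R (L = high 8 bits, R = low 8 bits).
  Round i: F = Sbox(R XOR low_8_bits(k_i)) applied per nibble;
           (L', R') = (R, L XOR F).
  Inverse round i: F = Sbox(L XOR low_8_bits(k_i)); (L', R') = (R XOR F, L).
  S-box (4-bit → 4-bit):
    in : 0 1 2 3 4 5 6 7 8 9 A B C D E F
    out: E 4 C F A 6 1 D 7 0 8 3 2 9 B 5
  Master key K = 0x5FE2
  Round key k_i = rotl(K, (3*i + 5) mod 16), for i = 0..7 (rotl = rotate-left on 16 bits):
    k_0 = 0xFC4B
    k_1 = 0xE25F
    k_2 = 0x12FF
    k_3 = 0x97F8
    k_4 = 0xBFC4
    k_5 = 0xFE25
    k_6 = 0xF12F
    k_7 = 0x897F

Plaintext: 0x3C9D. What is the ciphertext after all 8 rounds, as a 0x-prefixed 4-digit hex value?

s_0 = plaintext = 0x3C9D
s_1 = Round(s_0, k_0) = 0x9DAD
s_2 = Round(s_1, k_1) = 0xADC1
s_3 = Round(s_2, k_2) = 0xC156
s_4 = Round(s_3, k_3) = 0x564A
s_5 = Round(s_4, k_4) = 0x4A2D
s_6 = Round(s_5, k_5) = 0x2DAD
s_7 = Round(s_6, k_6) = 0xAD51
s_8 = Round(s_7, k_7) = 0x5166

0x5166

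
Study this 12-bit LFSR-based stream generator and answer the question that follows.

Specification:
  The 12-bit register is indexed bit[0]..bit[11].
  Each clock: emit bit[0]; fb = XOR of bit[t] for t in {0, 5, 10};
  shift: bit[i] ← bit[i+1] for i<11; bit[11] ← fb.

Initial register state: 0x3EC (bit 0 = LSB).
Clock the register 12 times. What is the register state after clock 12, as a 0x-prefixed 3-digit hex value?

reg_0 = 0x3EC
clock 1: out=0, reg = 0x9F6
clock 2: out=0, reg = 0xCFB
clock 3: out=1, reg = 0xE7D
clock 4: out=1, reg = 0xF3E
clock 5: out=0, reg = 0x79F
clock 6: out=1, reg = 0x3CF
clock 7: out=1, reg = 0x9E7
clock 8: out=1, reg = 0x4F3
clock 9: out=1, reg = 0xA79
clock 10: out=1, reg = 0x53C
clock 11: out=0, reg = 0x29E
clock 12: out=0, reg = 0x14F

0x14F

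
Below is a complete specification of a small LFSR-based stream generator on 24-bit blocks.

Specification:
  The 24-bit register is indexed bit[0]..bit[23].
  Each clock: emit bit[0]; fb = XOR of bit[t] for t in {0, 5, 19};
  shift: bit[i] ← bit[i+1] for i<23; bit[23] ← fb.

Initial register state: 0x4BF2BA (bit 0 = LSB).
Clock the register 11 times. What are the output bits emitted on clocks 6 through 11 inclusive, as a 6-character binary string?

reg_0 = 0x4BF2BA
clock 1: out=0, reg = 0x25F95D
clock 2: out=1, reg = 0x92FCAE
clock 3: out=0, reg = 0xC97E57
clock 4: out=1, reg = 0x64BF2B
clock 5: out=1, reg = 0x325F95
clock 6: out=1, reg = 0x992FCA
clock 7: out=0, reg = 0xCC97E5
clock 8: out=1, reg = 0xE64BF2
clock 9: out=0, reg = 0xF325F9
clock 10: out=1, reg = 0x7992FC
clock 11: out=0, reg = 0x3CC97E

101010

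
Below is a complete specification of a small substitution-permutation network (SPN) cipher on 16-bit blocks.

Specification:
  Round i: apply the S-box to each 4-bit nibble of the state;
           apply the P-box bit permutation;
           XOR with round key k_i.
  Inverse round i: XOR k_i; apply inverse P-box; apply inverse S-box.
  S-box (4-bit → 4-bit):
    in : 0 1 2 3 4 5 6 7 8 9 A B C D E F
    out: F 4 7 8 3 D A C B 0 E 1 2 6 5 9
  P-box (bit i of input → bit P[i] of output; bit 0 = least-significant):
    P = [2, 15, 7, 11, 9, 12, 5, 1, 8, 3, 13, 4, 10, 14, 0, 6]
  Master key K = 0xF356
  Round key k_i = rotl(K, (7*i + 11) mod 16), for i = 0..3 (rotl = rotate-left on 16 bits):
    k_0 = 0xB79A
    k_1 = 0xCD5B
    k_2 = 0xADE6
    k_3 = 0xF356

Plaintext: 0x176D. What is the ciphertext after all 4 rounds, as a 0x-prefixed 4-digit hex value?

s_0 = plaintext = 0x176D
s_1 = Round(s_0, k_0) = 0x0709
s_2 = Round(s_1, k_1) = 0xBB28
s_3 = Round(s_2, k_2) = 0x32C2
s_4 = Round(s_3, k_3) = 0x429A

0x429A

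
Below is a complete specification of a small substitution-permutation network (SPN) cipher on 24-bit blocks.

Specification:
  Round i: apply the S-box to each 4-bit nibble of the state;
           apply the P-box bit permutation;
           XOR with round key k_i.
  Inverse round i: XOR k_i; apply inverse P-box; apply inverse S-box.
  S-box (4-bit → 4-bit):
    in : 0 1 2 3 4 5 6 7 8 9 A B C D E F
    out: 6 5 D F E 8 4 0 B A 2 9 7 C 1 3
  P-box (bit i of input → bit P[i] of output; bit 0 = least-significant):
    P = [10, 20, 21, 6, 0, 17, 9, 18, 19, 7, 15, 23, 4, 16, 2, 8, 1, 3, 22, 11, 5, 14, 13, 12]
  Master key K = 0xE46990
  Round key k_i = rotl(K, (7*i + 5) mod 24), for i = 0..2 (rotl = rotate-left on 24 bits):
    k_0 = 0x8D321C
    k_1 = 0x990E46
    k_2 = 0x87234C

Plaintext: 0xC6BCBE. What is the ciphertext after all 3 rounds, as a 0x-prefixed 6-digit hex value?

s_0 = plaintext = 0xC6BCBE
s_1 = Round(s_0, k_0) = 0xC1D7AD
s_2 = Round(s_1, k_1) = 0xFB6F20
s_3 = Round(s_2, k_2) = 0xBB69EB

0xBB69EB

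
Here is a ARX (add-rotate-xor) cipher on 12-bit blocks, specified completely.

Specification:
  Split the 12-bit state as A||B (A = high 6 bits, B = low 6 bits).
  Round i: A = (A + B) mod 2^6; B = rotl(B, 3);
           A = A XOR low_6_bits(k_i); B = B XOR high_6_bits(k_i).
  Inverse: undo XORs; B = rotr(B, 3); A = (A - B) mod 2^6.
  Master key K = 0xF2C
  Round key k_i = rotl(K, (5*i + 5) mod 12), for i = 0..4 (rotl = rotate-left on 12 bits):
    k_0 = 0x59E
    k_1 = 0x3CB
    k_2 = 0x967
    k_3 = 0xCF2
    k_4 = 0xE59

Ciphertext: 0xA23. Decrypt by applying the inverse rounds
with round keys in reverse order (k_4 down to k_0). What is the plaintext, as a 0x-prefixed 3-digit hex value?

0xF71

s_0 = ciphertext = 0xA23
s_1 = InvRound(s_0, k_4) = 0x793
s_2 = InvRound(s_1, k_3) = 0xA04
s_3 = InvRound(s_2, k_2) = 0x0CC
s_4 = InvRound(s_3, k_1) = 0xC18
s_5 = InvRound(s_4, k_0) = 0xF71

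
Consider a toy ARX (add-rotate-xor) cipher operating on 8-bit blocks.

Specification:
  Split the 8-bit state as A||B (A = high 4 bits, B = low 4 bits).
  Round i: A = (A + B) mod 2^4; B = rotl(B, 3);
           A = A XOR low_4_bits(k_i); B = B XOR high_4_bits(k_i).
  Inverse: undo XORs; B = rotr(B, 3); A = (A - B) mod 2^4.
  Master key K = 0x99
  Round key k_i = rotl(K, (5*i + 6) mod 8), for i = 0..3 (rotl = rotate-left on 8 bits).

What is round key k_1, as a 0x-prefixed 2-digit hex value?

0xCC

K = 0x99
k_0 = rotl(K, (5*0+6) mod 8) = rotl(K, 6) = 0x66
k_1 = rotl(K, (5*1+6) mod 8) = rotl(K, 3) = 0xCC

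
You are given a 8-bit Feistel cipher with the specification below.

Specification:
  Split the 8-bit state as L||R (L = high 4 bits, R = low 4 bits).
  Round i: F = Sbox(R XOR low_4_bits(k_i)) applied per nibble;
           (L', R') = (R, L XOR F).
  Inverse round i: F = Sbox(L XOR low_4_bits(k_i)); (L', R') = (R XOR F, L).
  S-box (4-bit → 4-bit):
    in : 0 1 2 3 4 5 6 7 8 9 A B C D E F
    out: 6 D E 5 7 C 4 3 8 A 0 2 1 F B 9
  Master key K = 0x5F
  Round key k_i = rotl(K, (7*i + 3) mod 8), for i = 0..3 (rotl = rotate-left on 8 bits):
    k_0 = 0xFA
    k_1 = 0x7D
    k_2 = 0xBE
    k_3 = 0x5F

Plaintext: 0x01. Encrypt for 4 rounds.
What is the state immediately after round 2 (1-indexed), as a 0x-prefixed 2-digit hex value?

0x28

s_0 = plaintext = 0x01
s_1 = Round(s_0, k_0) = 0x12
s_2 = Round(s_1, k_1) = 0x28
s_3 = Round(s_2, k_2) = 0x86
s_4 = Round(s_3, k_3) = 0x62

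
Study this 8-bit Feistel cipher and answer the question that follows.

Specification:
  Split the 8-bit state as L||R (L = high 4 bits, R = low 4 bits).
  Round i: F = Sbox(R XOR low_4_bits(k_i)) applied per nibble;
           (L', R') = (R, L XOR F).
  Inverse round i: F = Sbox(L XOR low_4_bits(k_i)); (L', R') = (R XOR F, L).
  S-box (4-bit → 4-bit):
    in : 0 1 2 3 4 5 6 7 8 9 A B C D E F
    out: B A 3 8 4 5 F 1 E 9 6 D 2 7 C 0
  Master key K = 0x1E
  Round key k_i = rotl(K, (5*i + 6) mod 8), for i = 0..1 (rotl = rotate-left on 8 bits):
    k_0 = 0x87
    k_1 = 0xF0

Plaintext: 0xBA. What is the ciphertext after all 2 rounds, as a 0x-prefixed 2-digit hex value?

s_0 = plaintext = 0xBA
s_1 = Round(s_0, k_0) = 0xAC
s_2 = Round(s_1, k_1) = 0xC8

0xC8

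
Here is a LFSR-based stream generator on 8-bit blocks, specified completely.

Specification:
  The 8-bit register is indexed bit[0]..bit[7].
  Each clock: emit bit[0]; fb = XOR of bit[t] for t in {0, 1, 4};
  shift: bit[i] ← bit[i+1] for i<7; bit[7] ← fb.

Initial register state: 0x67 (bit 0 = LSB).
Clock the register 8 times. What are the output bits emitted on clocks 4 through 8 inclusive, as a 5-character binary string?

00110

reg_0 = 0x67
clock 1: out=1, reg = 0x33
clock 2: out=1, reg = 0x99
clock 3: out=1, reg = 0x4C
clock 4: out=0, reg = 0x26
clock 5: out=0, reg = 0x93
clock 6: out=1, reg = 0xC9
clock 7: out=1, reg = 0xE4
clock 8: out=0, reg = 0x72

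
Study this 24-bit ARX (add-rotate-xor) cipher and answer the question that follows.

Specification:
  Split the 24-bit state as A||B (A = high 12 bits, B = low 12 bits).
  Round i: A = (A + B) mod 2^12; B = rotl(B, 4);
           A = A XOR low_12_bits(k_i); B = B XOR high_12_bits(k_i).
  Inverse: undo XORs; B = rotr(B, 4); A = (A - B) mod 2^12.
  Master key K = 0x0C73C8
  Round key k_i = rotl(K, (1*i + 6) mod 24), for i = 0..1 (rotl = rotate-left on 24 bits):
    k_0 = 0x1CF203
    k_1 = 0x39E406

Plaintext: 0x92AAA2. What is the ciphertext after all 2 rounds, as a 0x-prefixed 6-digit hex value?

0x9B2DC5

s_0 = plaintext = 0x92AAA2
s_1 = Round(s_0, k_0) = 0x1CFBE5
s_2 = Round(s_1, k_1) = 0x9B2DC5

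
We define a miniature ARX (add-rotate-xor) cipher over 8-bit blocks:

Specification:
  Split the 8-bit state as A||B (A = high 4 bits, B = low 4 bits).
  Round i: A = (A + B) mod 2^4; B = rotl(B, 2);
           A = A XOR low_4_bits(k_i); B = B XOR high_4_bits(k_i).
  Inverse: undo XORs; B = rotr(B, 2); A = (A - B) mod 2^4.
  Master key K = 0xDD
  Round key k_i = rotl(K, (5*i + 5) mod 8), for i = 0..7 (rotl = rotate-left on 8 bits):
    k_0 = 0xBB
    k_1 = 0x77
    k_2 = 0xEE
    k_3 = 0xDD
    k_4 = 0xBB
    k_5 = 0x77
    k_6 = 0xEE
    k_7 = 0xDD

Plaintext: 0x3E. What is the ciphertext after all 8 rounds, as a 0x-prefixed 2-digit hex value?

s_0 = plaintext = 0x3E
s_1 = Round(s_0, k_0) = 0xA0
s_2 = Round(s_1, k_1) = 0xD7
s_3 = Round(s_2, k_2) = 0xA3
s_4 = Round(s_3, k_3) = 0x01
s_5 = Round(s_4, k_4) = 0xAF
s_6 = Round(s_5, k_5) = 0xE8
s_7 = Round(s_6, k_6) = 0x8C
s_8 = Round(s_7, k_7) = 0x9E

0x9E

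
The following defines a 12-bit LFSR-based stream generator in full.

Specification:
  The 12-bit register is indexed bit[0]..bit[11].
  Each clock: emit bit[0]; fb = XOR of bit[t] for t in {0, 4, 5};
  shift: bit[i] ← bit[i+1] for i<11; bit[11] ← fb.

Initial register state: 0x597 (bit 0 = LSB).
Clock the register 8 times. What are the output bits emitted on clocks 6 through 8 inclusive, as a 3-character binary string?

reg_0 = 0x597
clock 1: out=1, reg = 0x2CB
clock 2: out=1, reg = 0x965
clock 3: out=1, reg = 0x4B2
clock 4: out=0, reg = 0x259
clock 5: out=1, reg = 0x12C
clock 6: out=0, reg = 0x896
clock 7: out=0, reg = 0xC4B
clock 8: out=1, reg = 0xE25

001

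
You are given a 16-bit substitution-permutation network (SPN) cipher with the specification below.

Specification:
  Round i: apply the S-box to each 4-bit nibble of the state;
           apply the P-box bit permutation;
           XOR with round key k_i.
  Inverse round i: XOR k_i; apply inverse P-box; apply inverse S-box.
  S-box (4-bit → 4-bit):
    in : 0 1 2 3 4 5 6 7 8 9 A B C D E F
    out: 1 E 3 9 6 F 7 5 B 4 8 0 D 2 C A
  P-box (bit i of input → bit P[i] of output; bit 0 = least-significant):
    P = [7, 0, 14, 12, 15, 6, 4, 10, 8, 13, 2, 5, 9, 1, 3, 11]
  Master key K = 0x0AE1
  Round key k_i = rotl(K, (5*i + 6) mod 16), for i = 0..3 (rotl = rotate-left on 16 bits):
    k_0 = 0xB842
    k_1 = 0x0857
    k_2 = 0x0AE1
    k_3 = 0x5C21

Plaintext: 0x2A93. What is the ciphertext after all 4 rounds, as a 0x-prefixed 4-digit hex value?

s_0 = plaintext = 0x2A93
s_1 = Round(s_0, k_0) = 0xAAF0
s_2 = Round(s_1, k_1) = 0x04B7
s_3 = Round(s_2, k_2) = 0x6865
s_4 = Round(s_3, k_3) = 0xAFDA

0xAFDA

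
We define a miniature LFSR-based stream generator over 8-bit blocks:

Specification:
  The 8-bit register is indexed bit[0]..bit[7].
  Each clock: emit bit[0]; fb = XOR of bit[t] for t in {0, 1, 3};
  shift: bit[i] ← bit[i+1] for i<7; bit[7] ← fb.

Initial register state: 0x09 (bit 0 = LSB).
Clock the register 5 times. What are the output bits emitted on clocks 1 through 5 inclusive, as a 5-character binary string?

reg_0 = 0x09
clock 1: out=1, reg = 0x04
clock 2: out=0, reg = 0x02
clock 3: out=0, reg = 0x81
clock 4: out=1, reg = 0xC0
clock 5: out=0, reg = 0x60

10010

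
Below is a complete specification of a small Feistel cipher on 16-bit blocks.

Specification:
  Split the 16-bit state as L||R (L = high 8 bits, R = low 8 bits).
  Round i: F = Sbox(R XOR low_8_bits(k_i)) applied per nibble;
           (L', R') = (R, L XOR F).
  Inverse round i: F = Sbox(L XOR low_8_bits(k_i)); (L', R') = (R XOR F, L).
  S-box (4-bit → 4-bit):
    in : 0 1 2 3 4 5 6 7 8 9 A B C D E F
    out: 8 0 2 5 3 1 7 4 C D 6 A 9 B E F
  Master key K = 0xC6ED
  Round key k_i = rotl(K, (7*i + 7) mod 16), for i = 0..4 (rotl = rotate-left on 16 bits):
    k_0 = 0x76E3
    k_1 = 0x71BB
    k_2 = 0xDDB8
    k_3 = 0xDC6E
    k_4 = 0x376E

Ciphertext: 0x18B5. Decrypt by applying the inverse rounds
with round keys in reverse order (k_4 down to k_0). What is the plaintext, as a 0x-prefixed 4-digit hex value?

0xDF42

s_0 = ciphertext = 0x18B5
s_1 = InvRound(s_0, k_4) = 0xF218
s_2 = InvRound(s_1, k_3) = 0xC1F2
s_3 = InvRound(s_2, k_2) = 0xBFC1
s_4 = InvRound(s_3, k_1) = 0x42BF
s_5 = InvRound(s_4, k_0) = 0xDF42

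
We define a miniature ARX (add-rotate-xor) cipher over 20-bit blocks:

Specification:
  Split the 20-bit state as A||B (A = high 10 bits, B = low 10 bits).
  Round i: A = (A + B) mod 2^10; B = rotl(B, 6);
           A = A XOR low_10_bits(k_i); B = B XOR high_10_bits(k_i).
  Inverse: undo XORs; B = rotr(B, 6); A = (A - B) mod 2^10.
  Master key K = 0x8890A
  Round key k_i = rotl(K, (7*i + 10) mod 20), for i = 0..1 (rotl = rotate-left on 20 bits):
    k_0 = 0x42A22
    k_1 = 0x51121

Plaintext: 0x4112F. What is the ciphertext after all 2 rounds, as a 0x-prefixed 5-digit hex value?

s_0 = plaintext = 0x4112F
s_1 = Round(s_0, k_0) = 0x046D8
s_2 = Round(s_1, k_1) = 0xF2369

0xF2369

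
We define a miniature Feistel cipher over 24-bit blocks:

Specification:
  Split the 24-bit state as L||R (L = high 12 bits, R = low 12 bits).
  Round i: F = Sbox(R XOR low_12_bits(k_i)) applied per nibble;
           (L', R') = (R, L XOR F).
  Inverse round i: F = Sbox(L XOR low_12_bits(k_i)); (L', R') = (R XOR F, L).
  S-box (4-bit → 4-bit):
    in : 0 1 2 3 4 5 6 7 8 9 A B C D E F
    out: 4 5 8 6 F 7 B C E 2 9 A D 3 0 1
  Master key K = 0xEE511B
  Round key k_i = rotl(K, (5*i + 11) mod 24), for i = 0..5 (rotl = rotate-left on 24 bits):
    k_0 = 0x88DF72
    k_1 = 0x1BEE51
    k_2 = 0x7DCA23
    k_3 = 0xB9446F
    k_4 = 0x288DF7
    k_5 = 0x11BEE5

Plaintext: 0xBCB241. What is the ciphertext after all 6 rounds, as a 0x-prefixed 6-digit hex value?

0xD6F6F3

s_0 = plaintext = 0xBCB241
s_1 = Round(s_0, k_0) = 0x2418AD
s_2 = Round(s_1, k_1) = 0x8AD95C
s_3 = Round(s_2, k_2) = 0x95CE6C
s_4 = Round(s_3, k_3) = 0xE6C01A
s_5 = Round(s_4, k_4) = 0x01AD6F
s_6 = Round(s_5, k_5) = 0xD6F6F3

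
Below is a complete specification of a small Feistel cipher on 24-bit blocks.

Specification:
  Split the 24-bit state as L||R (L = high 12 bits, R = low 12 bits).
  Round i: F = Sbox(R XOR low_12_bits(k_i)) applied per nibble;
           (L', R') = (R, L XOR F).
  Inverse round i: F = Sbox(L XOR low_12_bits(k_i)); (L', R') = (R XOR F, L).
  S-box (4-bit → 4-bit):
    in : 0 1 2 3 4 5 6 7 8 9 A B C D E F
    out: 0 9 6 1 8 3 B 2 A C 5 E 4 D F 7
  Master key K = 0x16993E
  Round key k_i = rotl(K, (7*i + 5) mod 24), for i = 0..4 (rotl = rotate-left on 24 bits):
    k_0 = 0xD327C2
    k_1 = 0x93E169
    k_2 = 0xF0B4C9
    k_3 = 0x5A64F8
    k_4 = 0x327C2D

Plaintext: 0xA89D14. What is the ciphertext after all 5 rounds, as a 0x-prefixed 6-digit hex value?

0x2F4BCF

s_0 = plaintext = 0xA89D14
s_1 = Round(s_0, k_0) = 0xD14F52
s_2 = Round(s_1, k_1) = 0xF5220A
s_3 = Round(s_2, k_2) = 0x20A413
s_4 = Round(s_3, k_3) = 0x4132F4
s_5 = Round(s_4, k_4) = 0x2F4BCF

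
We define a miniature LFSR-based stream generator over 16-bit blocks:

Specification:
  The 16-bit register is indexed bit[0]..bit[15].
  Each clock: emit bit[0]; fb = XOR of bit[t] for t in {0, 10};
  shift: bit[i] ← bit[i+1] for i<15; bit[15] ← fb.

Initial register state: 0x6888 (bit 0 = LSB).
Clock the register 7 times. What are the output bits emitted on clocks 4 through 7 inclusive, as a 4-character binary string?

1000

reg_0 = 0x6888
clock 1: out=0, reg = 0x3444
clock 2: out=0, reg = 0x9A22
clock 3: out=0, reg = 0x4D11
clock 4: out=1, reg = 0x2688
clock 5: out=0, reg = 0x9344
clock 6: out=0, reg = 0x49A2
clock 7: out=0, reg = 0x24D1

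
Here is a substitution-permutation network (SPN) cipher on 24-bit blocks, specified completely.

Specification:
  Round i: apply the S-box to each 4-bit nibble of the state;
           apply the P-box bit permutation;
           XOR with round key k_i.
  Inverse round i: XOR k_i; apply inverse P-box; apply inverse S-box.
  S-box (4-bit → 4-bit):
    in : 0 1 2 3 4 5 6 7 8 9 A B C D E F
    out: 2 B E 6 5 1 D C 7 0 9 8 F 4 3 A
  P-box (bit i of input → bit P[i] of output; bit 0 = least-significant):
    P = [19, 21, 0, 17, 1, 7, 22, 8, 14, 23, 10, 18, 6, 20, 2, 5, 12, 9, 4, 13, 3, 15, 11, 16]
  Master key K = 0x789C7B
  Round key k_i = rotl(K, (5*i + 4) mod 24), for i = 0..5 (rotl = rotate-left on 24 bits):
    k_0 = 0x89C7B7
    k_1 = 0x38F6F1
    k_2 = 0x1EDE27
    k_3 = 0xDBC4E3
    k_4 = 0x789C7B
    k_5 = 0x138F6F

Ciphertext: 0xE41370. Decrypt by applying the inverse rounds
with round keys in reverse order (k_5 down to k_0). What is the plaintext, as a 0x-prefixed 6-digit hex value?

0x5FCFEC

s_0 = ciphertext = 0xE41370
s_1 = InvRound(s_0, k_5) = 0xC43242
s_2 = InvRound(s_1, k_4) = 0x82F298
s_3 = InvRound(s_2, k_3) = 0xAC1D44
s_4 = InvRound(s_3, k_2) = 0x001EA2
s_5 = InvRound(s_4, k_1) = 0x37E558
s_6 = InvRound(s_5, k_0) = 0x5FCFEC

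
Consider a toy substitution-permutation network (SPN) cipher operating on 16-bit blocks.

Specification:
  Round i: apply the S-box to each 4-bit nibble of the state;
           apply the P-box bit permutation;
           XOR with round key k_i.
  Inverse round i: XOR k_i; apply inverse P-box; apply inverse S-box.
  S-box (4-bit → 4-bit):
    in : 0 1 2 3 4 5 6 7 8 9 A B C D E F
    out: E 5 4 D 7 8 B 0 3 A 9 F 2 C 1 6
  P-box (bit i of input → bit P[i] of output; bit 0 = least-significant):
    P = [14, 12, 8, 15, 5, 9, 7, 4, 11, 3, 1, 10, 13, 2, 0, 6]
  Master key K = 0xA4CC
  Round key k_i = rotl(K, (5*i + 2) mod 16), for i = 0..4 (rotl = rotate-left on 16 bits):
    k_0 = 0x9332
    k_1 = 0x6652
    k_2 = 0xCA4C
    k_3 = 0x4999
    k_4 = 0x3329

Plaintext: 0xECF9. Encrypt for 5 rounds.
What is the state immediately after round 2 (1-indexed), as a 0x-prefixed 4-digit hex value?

0xACE1

s_0 = plaintext = 0xECF9
s_1 = Round(s_0, k_0) = 0x21BA
s_2 = Round(s_1, k_1) = 0xACE1
s_3 = Round(s_2, k_2) = 0xAB24
s_4 = Round(s_3, k_3) = 0x3453
s_5 = Round(s_4, k_4) = 0xDA72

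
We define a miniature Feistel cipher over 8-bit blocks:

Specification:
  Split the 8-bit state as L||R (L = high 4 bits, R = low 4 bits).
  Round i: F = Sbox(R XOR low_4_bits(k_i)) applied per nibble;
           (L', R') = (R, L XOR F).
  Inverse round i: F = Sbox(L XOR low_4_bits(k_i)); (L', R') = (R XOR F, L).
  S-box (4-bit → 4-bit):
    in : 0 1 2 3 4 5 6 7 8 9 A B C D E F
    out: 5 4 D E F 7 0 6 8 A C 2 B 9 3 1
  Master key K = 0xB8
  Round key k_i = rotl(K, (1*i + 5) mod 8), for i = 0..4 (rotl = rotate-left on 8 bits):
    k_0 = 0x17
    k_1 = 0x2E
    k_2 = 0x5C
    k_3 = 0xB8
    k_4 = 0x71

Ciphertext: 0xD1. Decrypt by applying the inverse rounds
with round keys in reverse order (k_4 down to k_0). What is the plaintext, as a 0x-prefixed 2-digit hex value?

s_0 = ciphertext = 0xD1
s_1 = InvRound(s_0, k_4) = 0xAD
s_2 = InvRound(s_1, k_3) = 0x0A
s_3 = InvRound(s_2, k_2) = 0x10
s_4 = InvRound(s_3, k_1) = 0x11
s_5 = InvRound(s_4, k_0) = 0x11

0x11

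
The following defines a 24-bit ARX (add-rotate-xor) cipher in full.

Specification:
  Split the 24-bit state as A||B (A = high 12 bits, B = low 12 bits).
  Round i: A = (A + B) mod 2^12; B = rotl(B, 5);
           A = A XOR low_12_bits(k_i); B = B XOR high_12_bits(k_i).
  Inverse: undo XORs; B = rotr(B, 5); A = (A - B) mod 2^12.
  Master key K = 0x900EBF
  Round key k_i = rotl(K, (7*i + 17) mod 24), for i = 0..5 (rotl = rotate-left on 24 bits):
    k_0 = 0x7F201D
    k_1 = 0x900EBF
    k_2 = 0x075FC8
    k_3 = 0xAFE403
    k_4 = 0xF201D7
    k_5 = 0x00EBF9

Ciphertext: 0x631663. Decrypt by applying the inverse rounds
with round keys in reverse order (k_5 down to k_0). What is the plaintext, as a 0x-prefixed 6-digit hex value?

0xD51410

s_0 = ciphertext = 0x631663
s_1 = InvRound(s_0, k_5) = 0x7156B3
s_2 = InvRound(s_1, k_4) = 0xCF69CC
s_3 = InvRound(s_2, k_3) = 0xFDC919
s_4 = InvRound(s_3, k_2) = 0x9C964B
s_5 = InvRound(s_4, k_1) = 0x17C5FA
s_6 = InvRound(s_5, k_0) = 0xD51410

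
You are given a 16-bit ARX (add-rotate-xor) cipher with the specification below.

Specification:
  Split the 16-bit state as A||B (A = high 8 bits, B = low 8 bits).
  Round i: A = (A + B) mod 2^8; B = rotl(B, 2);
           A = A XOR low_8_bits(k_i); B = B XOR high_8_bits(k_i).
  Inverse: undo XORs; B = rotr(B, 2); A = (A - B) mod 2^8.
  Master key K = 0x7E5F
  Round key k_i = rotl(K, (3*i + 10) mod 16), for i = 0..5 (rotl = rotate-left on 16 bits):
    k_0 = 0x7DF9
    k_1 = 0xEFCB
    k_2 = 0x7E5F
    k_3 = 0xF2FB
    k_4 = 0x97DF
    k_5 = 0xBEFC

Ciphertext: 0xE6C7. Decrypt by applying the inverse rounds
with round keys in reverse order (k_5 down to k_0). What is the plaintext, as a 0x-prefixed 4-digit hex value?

s_0 = ciphertext = 0xE6C7
s_1 = InvRound(s_0, k_5) = 0xBC5E
s_2 = InvRound(s_1, k_4) = 0xF172
s_3 = InvRound(s_2, k_3) = 0xEA20
s_4 = InvRound(s_3, k_2) = 0x1E97
s_5 = InvRound(s_4, k_1) = 0xB71E
s_6 = InvRound(s_5, k_0) = 0x76D8

0x76D8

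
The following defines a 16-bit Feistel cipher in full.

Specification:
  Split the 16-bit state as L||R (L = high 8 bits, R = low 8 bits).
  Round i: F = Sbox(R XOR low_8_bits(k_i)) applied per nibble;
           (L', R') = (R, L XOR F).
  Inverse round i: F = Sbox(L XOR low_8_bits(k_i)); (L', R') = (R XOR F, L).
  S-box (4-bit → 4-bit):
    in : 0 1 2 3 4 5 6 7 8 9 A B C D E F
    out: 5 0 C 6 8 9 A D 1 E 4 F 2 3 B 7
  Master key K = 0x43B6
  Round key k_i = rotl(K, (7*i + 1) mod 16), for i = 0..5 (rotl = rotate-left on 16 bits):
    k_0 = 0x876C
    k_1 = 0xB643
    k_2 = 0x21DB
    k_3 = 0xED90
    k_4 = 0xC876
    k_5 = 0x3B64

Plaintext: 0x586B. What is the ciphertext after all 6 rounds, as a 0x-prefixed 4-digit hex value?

s_0 = plaintext = 0x586B
s_1 = Round(s_0, k_0) = 0x6B05
s_2 = Round(s_1, k_1) = 0x05E1
s_3 = Round(s_2, k_2) = 0xE161
s_4 = Round(s_3, k_3) = 0x6191
s_5 = Round(s_4, k_4) = 0x91DC
s_6 = Round(s_5, k_5) = 0xDC60

0xDC60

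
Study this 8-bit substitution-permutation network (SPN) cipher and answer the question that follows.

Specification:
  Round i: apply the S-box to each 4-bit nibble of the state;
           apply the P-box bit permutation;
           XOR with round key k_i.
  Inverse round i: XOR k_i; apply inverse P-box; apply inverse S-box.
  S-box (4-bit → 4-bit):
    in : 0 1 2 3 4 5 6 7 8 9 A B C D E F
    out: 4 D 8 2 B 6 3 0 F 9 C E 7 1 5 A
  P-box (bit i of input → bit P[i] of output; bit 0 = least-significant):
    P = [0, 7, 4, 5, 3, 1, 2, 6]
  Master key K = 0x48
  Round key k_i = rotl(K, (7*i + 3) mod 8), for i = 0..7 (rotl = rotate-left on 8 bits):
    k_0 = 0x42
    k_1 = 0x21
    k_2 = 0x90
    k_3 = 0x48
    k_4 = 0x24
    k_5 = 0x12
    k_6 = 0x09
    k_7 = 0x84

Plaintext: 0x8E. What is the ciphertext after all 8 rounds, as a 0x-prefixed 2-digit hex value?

s_0 = plaintext = 0x8E
s_1 = Round(s_0, k_0) = 0x1D
s_2 = Round(s_1, k_1) = 0x6C
s_3 = Round(s_2, k_2) = 0x0B
s_4 = Round(s_3, k_3) = 0xFC
s_5 = Round(s_4, k_4) = 0xF7
s_6 = Round(s_5, k_5) = 0x50
s_7 = Round(s_6, k_6) = 0x1F
s_8 = Round(s_7, k_7) = 0x68

0x68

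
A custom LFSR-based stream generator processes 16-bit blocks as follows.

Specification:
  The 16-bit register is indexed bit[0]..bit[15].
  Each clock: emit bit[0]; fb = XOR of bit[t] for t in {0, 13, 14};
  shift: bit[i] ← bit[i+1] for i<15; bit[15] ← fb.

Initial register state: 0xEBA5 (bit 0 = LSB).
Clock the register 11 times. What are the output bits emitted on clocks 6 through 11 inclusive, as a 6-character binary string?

reg_0 = 0xEBA5
clock 1: out=1, reg = 0xF5D2
clock 2: out=0, reg = 0x7AE9
clock 3: out=1, reg = 0xBD74
clock 4: out=0, reg = 0xDEBA
clock 5: out=0, reg = 0xEF5D
clock 6: out=1, reg = 0xF7AE
clock 7: out=0, reg = 0x7BD7
clock 8: out=1, reg = 0xBDEB
clock 9: out=1, reg = 0x5EF5
clock 10: out=1, reg = 0x2F7A
clock 11: out=0, reg = 0x97BD

101110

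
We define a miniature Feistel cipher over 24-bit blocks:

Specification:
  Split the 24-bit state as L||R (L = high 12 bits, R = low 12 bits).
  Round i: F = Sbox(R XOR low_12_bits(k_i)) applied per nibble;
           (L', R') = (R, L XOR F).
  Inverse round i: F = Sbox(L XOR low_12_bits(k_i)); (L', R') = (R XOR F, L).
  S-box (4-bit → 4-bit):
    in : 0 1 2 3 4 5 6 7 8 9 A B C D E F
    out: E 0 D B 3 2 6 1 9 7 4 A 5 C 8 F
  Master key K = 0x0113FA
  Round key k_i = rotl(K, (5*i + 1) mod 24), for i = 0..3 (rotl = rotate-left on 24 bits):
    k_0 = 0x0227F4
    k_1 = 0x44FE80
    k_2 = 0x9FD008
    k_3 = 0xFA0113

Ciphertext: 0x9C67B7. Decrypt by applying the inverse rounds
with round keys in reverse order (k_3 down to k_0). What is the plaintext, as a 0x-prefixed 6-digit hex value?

0x798151

s_0 = ciphertext = 0x9C67B7
s_1 = InvRound(s_0, k_3) = 0xE759C6
s_2 = InvRound(s_1, k_2) = 0x1DAE75
s_3 = InvRound(s_2, k_1) = 0x1511DA
s_4 = InvRound(s_3, k_0) = 0x798151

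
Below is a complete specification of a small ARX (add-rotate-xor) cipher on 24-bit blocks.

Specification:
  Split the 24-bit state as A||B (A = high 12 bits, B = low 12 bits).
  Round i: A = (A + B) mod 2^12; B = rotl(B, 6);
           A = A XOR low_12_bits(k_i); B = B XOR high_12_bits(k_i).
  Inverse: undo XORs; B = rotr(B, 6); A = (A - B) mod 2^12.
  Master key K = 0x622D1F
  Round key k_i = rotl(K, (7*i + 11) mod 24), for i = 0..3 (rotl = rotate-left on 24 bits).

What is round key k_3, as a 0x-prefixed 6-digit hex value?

0x2D1F62

K = 0x622D1F
k_0 = rotl(K, (7*0+11) mod 24) = rotl(K, 11) = 0x68FB11
k_1 = rotl(K, (7*1+11) mod 24) = rotl(K, 18) = 0x7D88B4
k_2 = rotl(K, (7*2+11) mod 24) = rotl(K, 1) = 0xC45A3E
k_3 = rotl(K, (7*3+11) mod 24) = rotl(K, 8) = 0x2D1F62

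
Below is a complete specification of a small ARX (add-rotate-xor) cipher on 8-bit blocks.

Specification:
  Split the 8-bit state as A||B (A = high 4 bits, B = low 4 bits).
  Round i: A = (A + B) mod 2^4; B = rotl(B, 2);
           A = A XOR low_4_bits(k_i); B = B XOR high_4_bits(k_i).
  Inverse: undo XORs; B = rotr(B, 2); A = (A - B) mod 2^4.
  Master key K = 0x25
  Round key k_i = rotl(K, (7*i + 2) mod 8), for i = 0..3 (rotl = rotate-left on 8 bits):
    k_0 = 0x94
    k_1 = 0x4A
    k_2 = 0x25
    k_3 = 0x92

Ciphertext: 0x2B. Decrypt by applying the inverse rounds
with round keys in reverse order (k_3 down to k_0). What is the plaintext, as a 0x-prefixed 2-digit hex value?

s_0 = ciphertext = 0x2B
s_1 = InvRound(s_0, k_3) = 0x88
s_2 = InvRound(s_1, k_2) = 0x3A
s_3 = InvRound(s_2, k_1) = 0xEB
s_4 = InvRound(s_3, k_0) = 0x28

0x28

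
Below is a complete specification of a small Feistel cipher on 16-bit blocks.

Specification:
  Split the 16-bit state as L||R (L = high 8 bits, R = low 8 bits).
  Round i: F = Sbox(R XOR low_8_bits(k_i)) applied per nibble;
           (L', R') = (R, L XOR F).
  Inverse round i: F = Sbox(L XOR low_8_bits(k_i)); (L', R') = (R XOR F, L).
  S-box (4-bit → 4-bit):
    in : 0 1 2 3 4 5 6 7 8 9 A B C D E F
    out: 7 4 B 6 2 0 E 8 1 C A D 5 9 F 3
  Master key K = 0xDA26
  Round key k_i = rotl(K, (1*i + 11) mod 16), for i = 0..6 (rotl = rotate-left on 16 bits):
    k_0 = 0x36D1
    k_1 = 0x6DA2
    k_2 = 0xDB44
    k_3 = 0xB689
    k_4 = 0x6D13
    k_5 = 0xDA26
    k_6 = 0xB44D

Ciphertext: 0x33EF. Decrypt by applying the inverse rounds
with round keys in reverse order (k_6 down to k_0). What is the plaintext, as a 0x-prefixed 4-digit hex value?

0xCC53

s_0 = ciphertext = 0x33EF
s_1 = InvRound(s_0, k_6) = 0x6033
s_2 = InvRound(s_1, k_5) = 0x1D60
s_3 = InvRound(s_2, k_4) = 0x1F1D
s_4 = InvRound(s_3, k_3) = 0xD31F
s_5 = InvRound(s_4, k_2) = 0xD7D3
s_6 = InvRound(s_5, k_1) = 0x53D7
s_7 = InvRound(s_6, k_0) = 0xCC53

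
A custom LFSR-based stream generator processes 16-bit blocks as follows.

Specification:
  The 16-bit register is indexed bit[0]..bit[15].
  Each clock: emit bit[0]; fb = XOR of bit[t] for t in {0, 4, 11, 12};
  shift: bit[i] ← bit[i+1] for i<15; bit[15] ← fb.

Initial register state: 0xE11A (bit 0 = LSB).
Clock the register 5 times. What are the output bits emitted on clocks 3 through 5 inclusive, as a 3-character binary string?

reg_0 = 0xE11A
clock 1: out=0, reg = 0xF08D
clock 2: out=1, reg = 0x7846
clock 3: out=0, reg = 0x3C23
clock 4: out=1, reg = 0x9E11
clock 5: out=1, reg = 0x4F08

011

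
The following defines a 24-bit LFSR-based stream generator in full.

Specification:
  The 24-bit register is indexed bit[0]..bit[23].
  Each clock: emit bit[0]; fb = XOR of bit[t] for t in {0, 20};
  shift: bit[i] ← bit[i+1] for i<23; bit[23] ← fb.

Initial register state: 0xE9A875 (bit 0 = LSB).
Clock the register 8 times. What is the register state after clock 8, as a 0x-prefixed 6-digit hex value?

0xCBE9A8

reg_0 = 0xE9A875
clock 1: out=1, reg = 0xF4D43A
clock 2: out=0, reg = 0xFA6A1D
clock 3: out=1, reg = 0x7D350E
clock 4: out=0, reg = 0xBE9A87
clock 5: out=1, reg = 0x5F4D43
clock 6: out=1, reg = 0x2FA6A1
clock 7: out=1, reg = 0x97D350
clock 8: out=0, reg = 0xCBE9A8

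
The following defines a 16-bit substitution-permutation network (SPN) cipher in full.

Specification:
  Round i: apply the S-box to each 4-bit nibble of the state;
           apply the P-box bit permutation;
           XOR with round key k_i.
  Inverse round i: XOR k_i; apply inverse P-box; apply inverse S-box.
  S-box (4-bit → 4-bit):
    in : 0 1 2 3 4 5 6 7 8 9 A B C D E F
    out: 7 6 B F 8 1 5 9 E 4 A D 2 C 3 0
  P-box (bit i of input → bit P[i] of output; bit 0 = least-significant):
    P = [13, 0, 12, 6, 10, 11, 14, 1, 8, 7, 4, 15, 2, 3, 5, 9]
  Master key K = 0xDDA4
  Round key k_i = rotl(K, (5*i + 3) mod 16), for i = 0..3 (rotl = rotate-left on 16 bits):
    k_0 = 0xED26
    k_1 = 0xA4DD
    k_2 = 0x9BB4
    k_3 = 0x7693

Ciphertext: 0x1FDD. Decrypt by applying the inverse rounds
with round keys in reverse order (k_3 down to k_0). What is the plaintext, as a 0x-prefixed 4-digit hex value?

s_0 = ciphertext = 0x1FDD
s_1 = InvRound(s_0, k_3) = 0xE587
s_2 = InvRound(s_1, k_2) = 0xD930
s_3 = InvRound(s_2, k_1) = 0x0E03
s_4 = InvRound(s_3, k_0) = 0xB79E

0xB79E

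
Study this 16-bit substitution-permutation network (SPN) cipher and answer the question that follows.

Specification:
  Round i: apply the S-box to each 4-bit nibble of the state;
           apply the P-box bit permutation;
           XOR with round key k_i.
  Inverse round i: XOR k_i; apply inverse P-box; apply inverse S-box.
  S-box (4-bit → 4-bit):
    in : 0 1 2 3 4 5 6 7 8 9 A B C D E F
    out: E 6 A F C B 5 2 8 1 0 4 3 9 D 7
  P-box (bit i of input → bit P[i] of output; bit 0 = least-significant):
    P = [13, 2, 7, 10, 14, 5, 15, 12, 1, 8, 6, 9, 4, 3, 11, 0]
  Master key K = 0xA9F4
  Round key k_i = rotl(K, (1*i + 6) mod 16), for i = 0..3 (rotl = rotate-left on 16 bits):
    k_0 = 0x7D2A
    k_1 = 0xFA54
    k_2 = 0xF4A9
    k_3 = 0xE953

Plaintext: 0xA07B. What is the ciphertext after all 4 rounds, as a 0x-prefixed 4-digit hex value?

s_0 = plaintext = 0xA07B
s_1 = Round(s_0, k_0) = 0x7ECA
s_2 = Round(s_1, k_1) = 0xB83E
s_3 = Round(s_2, k_2) = 0x0A09
s_4 = Round(s_3, k_3) = 0x517A

0x517A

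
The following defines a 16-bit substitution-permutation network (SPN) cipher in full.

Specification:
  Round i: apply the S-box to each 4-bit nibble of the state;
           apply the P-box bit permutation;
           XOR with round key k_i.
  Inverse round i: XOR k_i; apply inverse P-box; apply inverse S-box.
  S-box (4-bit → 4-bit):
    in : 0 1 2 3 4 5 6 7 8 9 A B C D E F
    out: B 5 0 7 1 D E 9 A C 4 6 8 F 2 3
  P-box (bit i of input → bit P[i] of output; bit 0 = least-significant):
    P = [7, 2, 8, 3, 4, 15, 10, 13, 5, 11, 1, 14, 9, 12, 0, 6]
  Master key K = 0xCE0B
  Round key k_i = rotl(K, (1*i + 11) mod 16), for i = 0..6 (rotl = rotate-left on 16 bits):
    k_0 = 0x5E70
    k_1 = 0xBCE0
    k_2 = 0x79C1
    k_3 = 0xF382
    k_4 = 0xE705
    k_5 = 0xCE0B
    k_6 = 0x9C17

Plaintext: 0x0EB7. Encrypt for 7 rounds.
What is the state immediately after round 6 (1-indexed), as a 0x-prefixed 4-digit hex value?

0x2DD7

s_0 = plaintext = 0x0EB7
s_1 = Round(s_0, k_0) = 0xC0B8
s_2 = Round(s_1, k_1) = 0x708C
s_3 = Round(s_2, k_2) = 0x93A9
s_4 = Round(s_3, k_3) = 0xFEE9
s_5 = Round(s_4, k_4) = 0x7C0D
s_6 = Round(s_5, k_5) = 0x2DD7
s_7 = Round(s_6, k_6) = 0x70AD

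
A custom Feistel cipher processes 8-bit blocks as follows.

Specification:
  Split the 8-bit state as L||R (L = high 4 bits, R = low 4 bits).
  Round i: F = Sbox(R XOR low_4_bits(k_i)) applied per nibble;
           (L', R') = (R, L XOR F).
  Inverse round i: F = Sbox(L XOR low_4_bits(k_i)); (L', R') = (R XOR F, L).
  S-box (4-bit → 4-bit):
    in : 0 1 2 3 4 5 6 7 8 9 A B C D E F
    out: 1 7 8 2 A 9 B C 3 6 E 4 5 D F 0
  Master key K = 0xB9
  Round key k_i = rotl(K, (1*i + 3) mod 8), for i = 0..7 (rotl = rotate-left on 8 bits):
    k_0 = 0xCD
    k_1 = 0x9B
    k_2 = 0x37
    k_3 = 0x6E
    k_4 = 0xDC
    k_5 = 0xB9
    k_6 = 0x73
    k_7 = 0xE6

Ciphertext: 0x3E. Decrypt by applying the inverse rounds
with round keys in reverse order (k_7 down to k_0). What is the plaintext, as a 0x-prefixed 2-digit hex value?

s_0 = ciphertext = 0x3E
s_1 = InvRound(s_0, k_7) = 0x73
s_2 = InvRound(s_1, k_6) = 0x97
s_3 = InvRound(s_2, k_5) = 0x69
s_4 = InvRound(s_3, k_4) = 0x76
s_5 = InvRound(s_4, k_3) = 0x07
s_6 = InvRound(s_5, k_2) = 0xB0
s_7 = InvRound(s_6, k_1) = 0x1B
s_8 = InvRound(s_7, k_0) = 0xE1

0xE1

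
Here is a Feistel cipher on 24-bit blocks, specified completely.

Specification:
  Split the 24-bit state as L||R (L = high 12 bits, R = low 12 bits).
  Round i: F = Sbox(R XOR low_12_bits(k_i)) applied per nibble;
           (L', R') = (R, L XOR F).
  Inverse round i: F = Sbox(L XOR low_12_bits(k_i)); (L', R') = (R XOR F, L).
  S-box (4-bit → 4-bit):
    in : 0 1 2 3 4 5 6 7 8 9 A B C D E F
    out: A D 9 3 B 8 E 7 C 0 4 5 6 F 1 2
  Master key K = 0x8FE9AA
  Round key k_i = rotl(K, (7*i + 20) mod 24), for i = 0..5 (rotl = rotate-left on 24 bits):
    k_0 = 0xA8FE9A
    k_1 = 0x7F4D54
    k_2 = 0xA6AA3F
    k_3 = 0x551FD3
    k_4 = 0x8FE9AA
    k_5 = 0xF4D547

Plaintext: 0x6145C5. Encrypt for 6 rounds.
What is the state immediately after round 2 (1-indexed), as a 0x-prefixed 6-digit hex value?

0x3964AC

s_0 = plaintext = 0x6145C5
s_1 = Round(s_0, k_0) = 0x5C5396
s_2 = Round(s_1, k_1) = 0x3964AC
s_3 = Round(s_2, k_2) = 0x4AC295
s_4 = Round(s_3, k_3) = 0x295B12
s_5 = Round(s_4, k_4) = 0xB12BC9
s_6 = Round(s_5, k_5) = 0xBC9AD3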